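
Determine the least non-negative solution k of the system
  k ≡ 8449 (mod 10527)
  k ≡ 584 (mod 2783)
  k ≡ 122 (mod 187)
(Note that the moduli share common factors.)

gcd(10527, 2783) = 121 and 121 | (584 − 8449), so the pair is consistent; merging gives k ≡ 145300 (mod 242121), where 242121 = lcm(10527, 2783).
gcd(242121, 187) = 11 and 11 | (122 − 145300), so the pair is consistent; merging gives k ≡ 2566510 (mod 4116057), where 4116057 = lcm(242121, 187).
The solution is unique modulo lcm(10527, 2783, 187) = 4116057.

2566510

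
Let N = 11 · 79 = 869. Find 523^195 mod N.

Mod 11: 523 ≡ 6; by Fermat, exponent reduces to 195 mod 10 = 5; 6^5 ≡ 10 (mod 11).
Mod 79: 523 ≡ 49; by Fermat, exponent reduces to 195 mod 78 = 39; 49^39 ≡ 1 (mod 79).
Combine by CRT: x ≡ 10 (mod 11), x ≡ 1 (mod 79) ⇒ x ≡ 791 (mod 869).

791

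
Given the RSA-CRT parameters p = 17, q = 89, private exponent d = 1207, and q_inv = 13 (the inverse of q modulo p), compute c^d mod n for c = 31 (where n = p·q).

6

d_p = d mod (p−1) = 1207 mod 16 = 7; d_q = d mod (q−1) = 63.
m₁ = c^(d_p) mod p: c ≡ 14 (mod 17), and 14^7 mod 17 = 6.
m₂ = c^(d_q) mod q: c ≡ 31 (mod 89), and 31^63 mod 89 = 6.
h = q_inv·(m₁ − m₂) mod p = 13·(6 − 6) mod 17 = 0.
m = m₂ + h·q = 6 + 0·89 = 6.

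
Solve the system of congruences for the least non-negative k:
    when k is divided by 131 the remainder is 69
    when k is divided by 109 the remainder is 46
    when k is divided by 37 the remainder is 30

142073

The moduli are pairwise coprime; N = 131·109·37 = 528323.
N/131 = 4033; 4033 ≡ 103 (mod 131); 103·14 ≡ 1, so inverse 14.
N/109 = 4847; 4847 ≡ 51 (mod 109); 51·62 ≡ 1, so inverse 62.
N/37 = 14279; 14279 ≡ 34 (mod 37); 34·12 ≡ 1, so inverse 12.
k ≡ 69·4033·14 + 46·4847·62 + 30·14279·12 = 22859962.
22859962 mod 528323 = 142073.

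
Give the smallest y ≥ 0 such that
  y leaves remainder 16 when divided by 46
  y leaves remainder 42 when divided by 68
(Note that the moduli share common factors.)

246

Combine the congruences pairwise.
gcd(46, 68) = 2 and 2 | (42 − 16), so the pair is consistent; merging gives y ≡ 246 (mod 1564), where 1564 = lcm(46, 68).
The solution is unique modulo lcm(46, 68) = 1564.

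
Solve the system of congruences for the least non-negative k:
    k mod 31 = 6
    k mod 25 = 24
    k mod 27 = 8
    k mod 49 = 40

654974

Combine the congruences pairwise.
From k ≡ 6 (mod 31) write k = 6 + 31t. Substituting into k ≡ 24 (mod 25) gives 31t ≡ 18 (mod 25), and since 6⁻¹ ≡ 21 (mod 25), t ≡ 3. Hence k ≡ 6 + 31·3 = 99 (mod 775).
From k ≡ 99 (mod 775) write k = 99 + 775t. Substituting into k ≡ 8 (mod 27) gives 775t ≡ 17 (mod 27), and since 19⁻¹ ≡ 10 (mod 27), t ≡ 8. Hence k ≡ 99 + 775·8 = 6299 (mod 20925).
From k ≡ 6299 (mod 20925) write k = 6299 + 20925t. Substituting into k ≡ 40 (mod 49) gives 20925t ≡ 13 (mod 49), and since 2⁻¹ ≡ 25 (mod 49), t ≡ 31. Hence k ≡ 6299 + 20925·31 = 654974 (mod 1025325).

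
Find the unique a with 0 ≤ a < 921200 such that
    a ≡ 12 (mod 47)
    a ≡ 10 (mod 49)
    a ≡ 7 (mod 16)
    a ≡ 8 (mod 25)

709383

From a ≡ 12 (mod 47) write a = 12 + 47t. Substituting into a ≡ 10 (mod 49) gives 47t ≡ 47 (mod 49), and since 47⁻¹ ≡ 24 (mod 49), t ≡ 1. Hence a ≡ 12 + 47·1 = 59 (mod 2303).
From a ≡ 59 (mod 2303) write a = 59 + 2303t. Substituting into a ≡ 7 (mod 16) gives 2303t ≡ 12 (mod 16), and since 15⁻¹ ≡ 15 (mod 16), t ≡ 4. Hence a ≡ 59 + 2303·4 = 9271 (mod 36848).
From a ≡ 9271 (mod 36848) write a = 9271 + 36848t. Substituting into a ≡ 8 (mod 25) gives 36848t ≡ 12 (mod 25), and since 23⁻¹ ≡ 12 (mod 25), t ≡ 19. Hence a ≡ 9271 + 36848·19 = 709383 (mod 921200).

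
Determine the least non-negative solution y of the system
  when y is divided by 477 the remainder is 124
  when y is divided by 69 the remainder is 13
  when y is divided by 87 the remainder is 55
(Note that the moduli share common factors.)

gcd(477, 69) = 3 and 3 | (13 − 124), so the pair is consistent; merging gives y ≡ 3463 (mod 10971), where 10971 = lcm(477, 69).
gcd(10971, 87) = 3 and 3 | (55 − 3463), so the pair is consistent; merging gives y ≡ 91231 (mod 318159), where 318159 = lcm(10971, 87).
The solution is unique modulo lcm(477, 69, 87) = 318159.

91231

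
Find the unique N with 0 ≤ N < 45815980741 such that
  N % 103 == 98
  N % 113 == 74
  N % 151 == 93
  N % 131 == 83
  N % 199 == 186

25704291891

The moduli are pairwise coprime; M = 103·113·151·131·199 = 45815980741.
M/103 = 444815347; 444815347 ≡ 62 (mod 103); 62·5 ≡ 1, so inverse 5.
M/113 = 405451157; 405451157 ≡ 38 (mod 113); 38·3 ≡ 1, so inverse 3.
M/151 = 303417091; 303417091 ≡ 107 (mod 151); 107·24 ≡ 1, so inverse 24.
M/131 = 349740311; 349740311 ≡ 48 (mod 131); 48·101 ≡ 1, so inverse 101.
M/199 = 230231059; 230231059 ≡ 198 (mod 199); 198·198 ≡ 1, so inverse 198.
N ≡ 98·444815347·5 + 74·405451157·3 + 93·303417091·24 + 83·349740311·101 + 186·230231059·198 = 12396019091961.
12396019091961 mod 45815980741 = 25704291891.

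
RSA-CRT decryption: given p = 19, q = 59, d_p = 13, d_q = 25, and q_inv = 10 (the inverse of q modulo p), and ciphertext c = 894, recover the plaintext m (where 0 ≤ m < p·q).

1008

m₁ = c^(d_p) mod p: c ≡ 1 (mod 19), and 1^13 mod 19 = 1.
m₂ = c^(d_q) mod q: c ≡ 9 (mod 59), and 9^25 mod 59 = 5.
h = q_inv·(m₁ − m₂) mod p = 10·(1 − 5) mod 19 = 17.
m = m₂ + h·q = 5 + 17·59 = 1008.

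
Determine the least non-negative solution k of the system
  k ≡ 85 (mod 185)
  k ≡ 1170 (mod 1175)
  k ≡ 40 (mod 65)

422995

gcd(185, 1175) = 5 and 5 | (1170 − 85), so the pair is consistent; merging gives k ≡ 31720 (mod 43475), where 43475 = lcm(185, 1175).
gcd(43475, 65) = 5 and 5 | (40 − 31720), so the pair is consistent; merging gives k ≡ 422995 (mod 565175), where 565175 = lcm(43475, 65).
The solution is unique modulo lcm(185, 1175, 65) = 565175.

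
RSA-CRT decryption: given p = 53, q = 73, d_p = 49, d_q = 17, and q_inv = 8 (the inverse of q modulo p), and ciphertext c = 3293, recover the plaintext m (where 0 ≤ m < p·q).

m₁ = c^(d_p) mod p: c ≡ 7 (mod 53), and 7^49 mod 53 = 17.
m₂ = c^(d_q) mod q: c ≡ 8 (mod 73), and 8^17 mod 73 = 64.
h = q_inv·(m₁ − m₂) mod p = 8·(17 − 64) mod 53 = 48.
m = m₂ + h·q = 64 + 48·73 = 3568.

3568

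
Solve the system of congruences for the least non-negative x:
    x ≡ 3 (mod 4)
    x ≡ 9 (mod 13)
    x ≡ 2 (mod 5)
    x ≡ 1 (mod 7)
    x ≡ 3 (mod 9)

3207

The moduli are pairwise coprime; N = 4·13·5·7·9 = 16380.
N/4 = 4095; 4095 ≡ 3 (mod 4); 3·3 ≡ 1, so inverse 3.
N/13 = 1260; 1260 ≡ 12 (mod 13); 12·12 ≡ 1, so inverse 12.
N/5 = 3276; 3276 ≡ 1 (mod 5), inverse 1.
N/7 = 2340; 2340 ≡ 2 (mod 7); 2·4 ≡ 1, so inverse 4.
N/9 = 1820; 1820 ≡ 2 (mod 9); 2·5 ≡ 1, so inverse 5.
x ≡ 3·4095·3 + 9·1260·12 + 2·3276·1 + 1·2340·4 + 3·1820·5 = 216147.
216147 mod 16380 = 3207.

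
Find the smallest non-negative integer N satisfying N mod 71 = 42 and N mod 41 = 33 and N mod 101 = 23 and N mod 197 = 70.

Combine the congruences pairwise.
From N ≡ 42 (mod 71) write N = 42 + 71t. Substituting into N ≡ 33 (mod 41) gives 71t ≡ 32 (mod 41), and since 30⁻¹ ≡ 26 (mod 41), t ≡ 12. Hence N ≡ 42 + 71·12 = 894 (mod 2911).
From N ≡ 894 (mod 2911) write N = 894 + 2911t. Substituting into N ≡ 23 (mod 101) gives 2911t ≡ 38 (mod 101), and since 83⁻¹ ≡ 28 (mod 101), t ≡ 54. Hence N ≡ 894 + 2911·54 = 158088 (mod 294011).
From N ≡ 158088 (mod 294011) write N = 158088 + 294011t. Substituting into N ≡ 70 (mod 197) gives 294011t ≡ 173 (mod 197), and since 87⁻¹ ≡ 77 (mod 197), t ≡ 122. Hence N ≡ 158088 + 294011·122 = 36027430 (mod 57920167).

36027430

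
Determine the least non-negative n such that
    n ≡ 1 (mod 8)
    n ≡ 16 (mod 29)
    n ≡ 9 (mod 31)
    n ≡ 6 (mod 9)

27537

Combine the congruences pairwise.
From n ≡ 1 (mod 8) write n = 1 + 8t. Substituting into n ≡ 16 (mod 29) gives 8t ≡ 15 (mod 29), and since 8⁻¹ ≡ 11 (mod 29), t ≡ 20. Hence n ≡ 1 + 8·20 = 161 (mod 232).
From n ≡ 161 (mod 232) write n = 161 + 232t. Substituting into n ≡ 9 (mod 31) gives 232t ≡ 3 (mod 31), and since 15⁻¹ ≡ 29 (mod 31), t ≡ 25. Hence n ≡ 161 + 232·25 = 5961 (mod 7192).
From n ≡ 5961 (mod 7192) write n = 5961 + 7192t. Substituting into n ≡ 6 (mod 9) gives 7192t ≡ 3 (mod 9), and since 1⁻¹ ≡ 1 (mod 9), t ≡ 3. Hence n ≡ 5961 + 7192·3 = 27537 (mod 64728).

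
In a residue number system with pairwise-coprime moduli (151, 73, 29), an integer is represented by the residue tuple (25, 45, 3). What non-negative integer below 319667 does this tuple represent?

44721

From x ≡ 25 (mod 151) write x = 25 + 151t. Substituting into x ≡ 45 (mod 73) gives 151t ≡ 20 (mod 73), and since 5⁻¹ ≡ 44 (mod 73), t ≡ 4. Hence x ≡ 25 + 151·4 = 629 (mod 11023).
From x ≡ 629 (mod 11023) write x = 629 + 11023t. Substituting into x ≡ 3 (mod 29) gives 11023t ≡ 12 (mod 29), and since 3⁻¹ ≡ 10 (mod 29), t ≡ 4. Hence x ≡ 629 + 11023·4 = 44721 (mod 319667).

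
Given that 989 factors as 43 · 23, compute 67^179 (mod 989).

659

Mod 43: 67 ≡ 24; by Fermat, exponent reduces to 179 mod 42 = 11; 24^11 ≡ 14 (mod 43).
Mod 23: 67 ≡ 21; by Fermat, exponent reduces to 179 mod 22 = 3; 21^3 ≡ 15 (mod 23).
Combine by CRT: x ≡ 14 (mod 43), x ≡ 15 (mod 23) ⇒ x ≡ 659 (mod 989).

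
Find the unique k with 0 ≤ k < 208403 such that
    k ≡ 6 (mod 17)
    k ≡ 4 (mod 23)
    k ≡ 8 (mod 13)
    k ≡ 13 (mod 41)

206981

The moduli are pairwise coprime; N = 17·23·13·41 = 208403.
N/17 = 12259; 12259 ≡ 2 (mod 17); 2·9 ≡ 1, so inverse 9.
N/23 = 9061; 9061 ≡ 22 (mod 23); 22·22 ≡ 1, so inverse 22.
N/13 = 16031; 16031 ≡ 2 (mod 13); 2·7 ≡ 1, so inverse 7.
N/41 = 5083; 5083 ≡ 40 (mod 41); 40·40 ≡ 1, so inverse 40.
k ≡ 6·12259·9 + 4·9061·22 + 8·16031·7 + 13·5083·40 = 5000250.
5000250 mod 208403 = 206981.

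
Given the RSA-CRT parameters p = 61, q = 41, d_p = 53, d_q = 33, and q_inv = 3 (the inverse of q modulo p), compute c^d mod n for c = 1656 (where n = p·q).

m₁ = c^(d_p) mod p: c ≡ 9 (mod 61), and 9^53 mod 61 = 58.
m₂ = c^(d_q) mod q: c ≡ 16 (mod 41), and 16^33 mod 41 = 37.
h = q_inv·(m₁ − m₂) mod p = 3·(58 − 37) mod 61 = 2.
m = m₂ + h·q = 37 + 2·41 = 119.

119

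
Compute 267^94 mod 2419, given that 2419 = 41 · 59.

802

Mod 41: 267 ≡ 21; by Fermat, exponent reduces to 94 mod 40 = 14; 21^14 ≡ 23 (mod 41).
Mod 59: 267 ≡ 31; by Fermat, exponent reduces to 94 mod 58 = 36; 31^36 ≡ 35 (mod 59).
Combine by CRT: x ≡ 23 (mod 41), x ≡ 35 (mod 59) ⇒ x ≡ 802 (mod 2419).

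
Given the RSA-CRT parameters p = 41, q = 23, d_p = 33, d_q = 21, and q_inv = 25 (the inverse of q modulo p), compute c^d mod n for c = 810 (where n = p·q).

681

m₁ = c^(d_p) mod p: c ≡ 31 (mod 41), and 31^33 mod 41 = 25.
m₂ = c^(d_q) mod q: c ≡ 5 (mod 23), and 5^21 mod 23 = 14.
h = q_inv·(m₁ − m₂) mod p = 25·(25 − 14) mod 41 = 29.
m = m₂ + h·q = 14 + 29·23 = 681.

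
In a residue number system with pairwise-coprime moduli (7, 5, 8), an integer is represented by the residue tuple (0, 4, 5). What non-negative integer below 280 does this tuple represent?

Combine the congruences pairwise.
From x ≡ 0 (mod 7) write x = 0 + 7t. Substituting into x ≡ 4 (mod 5) gives 7t ≡ 4 (mod 5), and since 2⁻¹ ≡ 3 (mod 5), t ≡ 2. Hence x ≡ 0 + 7·2 = 14 (mod 35).
From x ≡ 14 (mod 35) write x = 14 + 35t. Substituting into x ≡ 5 (mod 8) gives 35t ≡ 7 (mod 8), and since 3⁻¹ ≡ 3 (mod 8), t ≡ 5. Hence x ≡ 14 + 35·5 = 189 (mod 280).

189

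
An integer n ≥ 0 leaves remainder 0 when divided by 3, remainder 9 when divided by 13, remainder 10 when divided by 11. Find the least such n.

87

The moduli are pairwise coprime; M = 3·13·11 = 429.
M/3 = 143; 143 ≡ 2 (mod 3); 2·2 ≡ 1, so inverse 2.
M/13 = 33; 33 ≡ 7 (mod 13); 7·2 ≡ 1, so inverse 2.
M/11 = 39; 39 ≡ 6 (mod 11); 6·2 ≡ 1, so inverse 2.
n ≡ 0·143·2 + 9·33·2 + 10·39·2 = 1374.
1374 mod 429 = 87.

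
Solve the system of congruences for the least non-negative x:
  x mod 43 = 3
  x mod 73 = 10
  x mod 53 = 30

Combine the congruences pairwise.
From x ≡ 3 (mod 43) write x = 3 + 43t. Substituting into x ≡ 10 (mod 73) gives 43t ≡ 7 (mod 73), and since 43⁻¹ ≡ 17 (mod 73), t ≡ 46. Hence x ≡ 3 + 43·46 = 1981 (mod 3139).
From x ≡ 1981 (mod 3139) write x = 1981 + 3139t. Substituting into x ≡ 30 (mod 53) gives 3139t ≡ 10 (mod 53), and since 12⁻¹ ≡ 31 (mod 53), t ≡ 45. Hence x ≡ 1981 + 3139·45 = 143236 (mod 166367).

143236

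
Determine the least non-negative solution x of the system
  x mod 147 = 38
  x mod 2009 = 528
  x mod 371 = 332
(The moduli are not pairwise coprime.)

gcd(147, 2009) = 49 and 49 | (528 − 38), so the pair is consistent; merging gives x ≡ 2537 (mod 6027), where 6027 = lcm(147, 2009).
gcd(6027, 371) = 7 and 7 | (332 − 2537), so the pair is consistent; merging gives x ≡ 249644 (mod 319431), where 319431 = lcm(6027, 371).
The solution is unique modulo lcm(147, 2009, 371) = 319431.

249644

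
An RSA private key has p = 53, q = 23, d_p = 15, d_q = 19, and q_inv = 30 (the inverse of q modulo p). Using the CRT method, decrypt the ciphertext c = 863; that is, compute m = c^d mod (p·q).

m₁ = c^(d_p) mod p: c ≡ 15 (mod 53), and 15^15 mod 53 = 13.
m₂ = c^(d_q) mod q: c ≡ 12 (mod 23), and 12^19 mod 23 = 8.
h = q_inv·(m₁ − m₂) mod p = 30·(13 − 8) mod 53 = 44.
m = m₂ + h·q = 8 + 44·23 = 1020.

1020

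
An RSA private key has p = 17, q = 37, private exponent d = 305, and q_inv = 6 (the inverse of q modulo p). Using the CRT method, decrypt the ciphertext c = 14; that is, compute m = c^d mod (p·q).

d_p = d mod (p−1) = 305 mod 16 = 1; d_q = d mod (q−1) = 17.
m₁ = c^(d_p) mod p: c ≡ 14 (mod 17), and 14^1 mod 17 = 14.
m₂ = c^(d_q) mod q: c ≡ 14 (mod 37), and 14^17 mod 37 = 29.
h = q_inv·(m₁ − m₂) mod p = 6·(14 − 29) mod 17 = 12.
m = m₂ + h·q = 29 + 12·37 = 473.

473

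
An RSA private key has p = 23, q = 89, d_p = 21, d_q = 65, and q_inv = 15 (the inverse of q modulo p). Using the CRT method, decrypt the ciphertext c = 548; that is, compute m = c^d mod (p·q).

m₁ = c^(d_p) mod p: c ≡ 19 (mod 23), and 19^21 mod 23 = 17.
m₂ = c^(d_q) mod q: c ≡ 14 (mod 89), and 14^65 mod 89 = 23.
h = q_inv·(m₁ − m₂) mod p = 15·(17 − 23) mod 23 = 2.
m = m₂ + h·q = 23 + 2·89 = 201.

201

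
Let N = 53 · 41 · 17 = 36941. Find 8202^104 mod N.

23427

Mod 53: 8202 ≡ 40; since 52 | 104, by Fermat 40^104 ≡ 1 (mod 53).
Mod 41: 8202 ≡ 2; by Fermat, exponent reduces to 104 mod 40 = 24; 2^24 ≡ 16 (mod 41).
Mod 17: 8202 ≡ 8; by Fermat, exponent reduces to 104 mod 16 = 8; 8^8 ≡ 1 (mod 17).
Combine by CRT: x ≡ 1 (mod 53), x ≡ 16 (mod 41), x ≡ 1 (mod 17) ⇒ x ≡ 23427 (mod 36941).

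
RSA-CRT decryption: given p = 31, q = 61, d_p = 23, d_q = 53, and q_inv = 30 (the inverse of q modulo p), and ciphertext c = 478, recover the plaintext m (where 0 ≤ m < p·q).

861

m₁ = c^(d_p) mod p: c ≡ 13 (mod 31), and 13^23 mod 31 = 24.
m₂ = c^(d_q) mod q: c ≡ 51 (mod 61), and 51^53 mod 61 = 7.
h = q_inv·(m₁ − m₂) mod p = 30·(24 − 7) mod 31 = 14.
m = m₂ + h·q = 7 + 14·61 = 861.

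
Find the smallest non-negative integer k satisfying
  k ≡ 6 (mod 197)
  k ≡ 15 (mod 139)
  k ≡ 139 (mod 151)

3279859

The moduli are pairwise coprime; N = 197·139·151 = 4134833.
N/197 = 20989; 20989 ≡ 107 (mod 197); 107·116 ≡ 1, so inverse 116.
N/139 = 29747; 29747 ≡ 1 (mod 139), inverse 1.
N/151 = 27383; 27383 ≡ 52 (mod 151); 52·61 ≡ 1, so inverse 61.
k ≡ 6·20989·116 + 15·29747·1 + 139·27383·61 = 247235006.
247235006 mod 4134833 = 3279859.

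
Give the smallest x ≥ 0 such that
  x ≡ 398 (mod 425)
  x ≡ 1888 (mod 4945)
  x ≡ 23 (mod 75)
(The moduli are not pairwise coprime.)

gcd(425, 4945) = 5 and 5 | (1888 − 398), so the pair is consistent; merging gives x ≡ 239248 (mod 420325), where 420325 = lcm(425, 4945).
gcd(420325, 75) = 25 and 25 | (23 − 239248), so the pair is consistent; merging gives x ≡ 659573 (mod 1260975), where 1260975 = lcm(420325, 75).
The solution is unique modulo lcm(425, 4945, 75) = 1260975.

659573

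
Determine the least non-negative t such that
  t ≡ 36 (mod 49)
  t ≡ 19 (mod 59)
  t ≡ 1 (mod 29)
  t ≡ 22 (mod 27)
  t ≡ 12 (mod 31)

From t ≡ 36 (mod 49) write t = 36 + 49s. Substituting into t ≡ 19 (mod 59) gives 49s ≡ 42 (mod 59), and since 49⁻¹ ≡ 53 (mod 59), s ≡ 43. Hence t ≡ 36 + 49·43 = 2143 (mod 2891).
From t ≡ 2143 (mod 2891) write t = 2143 + 2891s. Substituting into t ≡ 1 (mod 29) gives 2891s ≡ 4 (mod 29), and since 20⁻¹ ≡ 16 (mod 29), s ≡ 6. Hence t ≡ 2143 + 2891·6 = 19489 (mod 83839).
From t ≡ 19489 (mod 83839) write t = 19489 + 83839s. Substituting into t ≡ 22 (mod 27) gives 83839s ≡ 0 (mod 27), and since 4⁻¹ ≡ 7 (mod 27), s ≡ 0. Hence t ≡ 19489 + 83839·0 = 19489 (mod 2263653).
From t ≡ 19489 (mod 2263653) write t = 19489 + 2263653s. Substituting into t ≡ 12 (mod 31) gives 2263653s ≡ 22 (mod 31), and since 2⁻¹ ≡ 16 (mod 31), s ≡ 11. Hence t ≡ 19489 + 2263653·11 = 24919672 (mod 70173243).

24919672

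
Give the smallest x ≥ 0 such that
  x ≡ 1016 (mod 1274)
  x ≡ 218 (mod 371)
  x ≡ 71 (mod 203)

gcd(1274, 371) = 7 and 7 | (218 − 1016), so the pair is consistent; merging gives x ≡ 32866 (mod 67522), where 67522 = lcm(1274, 371).
gcd(67522, 203) = 7 and 7 | (71 − 32866), so the pair is consistent; merging gives x ≡ 843130 (mod 1958138), where 1958138 = lcm(67522, 203).
The solution is unique modulo lcm(1274, 371, 203) = 1958138.

843130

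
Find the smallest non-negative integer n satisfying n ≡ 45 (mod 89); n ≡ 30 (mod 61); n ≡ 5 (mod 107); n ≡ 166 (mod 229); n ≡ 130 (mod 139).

17094634906

The moduli are pairwise coprime; M = 89·61·107·229·139 = 18490723393.
M/89 = 207760937; 207760937 ≡ 49 (mod 89); 49·20 ≡ 1, so inverse 20.
M/61 = 303126613; 303126613 ≡ 45 (mod 61); 45·19 ≡ 1, so inverse 19.
M/107 = 172810499; 172810499 ≡ 42 (mod 107); 42·79 ≡ 1, so inverse 79.
M/229 = 80745517; 80745517 ≡ 117 (mod 229); 117·92 ≡ 1, so inverse 92.
M/139 = 133026787; 133026787 ≡ 34 (mod 139); 34·45 ≡ 1, so inverse 45.
n ≡ 45·207760937·20 + 30·303126613·19 + 5·172810499·79 + 166·80745517·92 + 130·133026787·45 = 2439379399389.
2439379399389 mod 18490723393 = 17094634906.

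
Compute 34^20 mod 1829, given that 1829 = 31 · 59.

Mod 31: 34 ≡ 3; 3^20 ≡ 5 (mod 31).
Mod 59: 34 ≡ 34; 34^20 ≡ 20 (mod 59).
Combine by CRT: x ≡ 5 (mod 31), x ≡ 20 (mod 59) ⇒ x ≡ 315 (mod 1829).

315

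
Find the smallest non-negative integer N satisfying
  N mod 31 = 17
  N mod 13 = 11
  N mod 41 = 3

3365

Combine the congruences pairwise.
From N ≡ 17 (mod 31) write N = 17 + 31t. Substituting into N ≡ 11 (mod 13) gives 31t ≡ 7 (mod 13), and since 5⁻¹ ≡ 8 (mod 13), t ≡ 4. Hence N ≡ 17 + 31·4 = 141 (mod 403).
From N ≡ 141 (mod 403) write N = 141 + 403t. Substituting into N ≡ 3 (mod 41) gives 403t ≡ 26 (mod 41), and since 34⁻¹ ≡ 35 (mod 41), t ≡ 8. Hence N ≡ 141 + 403·8 = 3365 (mod 16523).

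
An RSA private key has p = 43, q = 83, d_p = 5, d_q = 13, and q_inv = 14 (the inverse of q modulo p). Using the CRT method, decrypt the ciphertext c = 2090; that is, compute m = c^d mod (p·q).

3271

m₁ = c^(d_p) mod p: c ≡ 26 (mod 43), and 26^5 mod 43 = 3.
m₂ = c^(d_q) mod q: c ≡ 15 (mod 83), and 15^13 mod 83 = 34.
h = q_inv·(m₁ − m₂) mod p = 14·(3 − 34) mod 43 = 39.
m = m₂ + h·q = 34 + 39·83 = 3271.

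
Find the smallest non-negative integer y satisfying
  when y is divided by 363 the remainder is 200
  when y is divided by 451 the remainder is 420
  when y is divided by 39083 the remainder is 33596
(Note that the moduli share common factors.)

gcd(363, 451) = 11 and 11 | (420 − 200), so the pair is consistent; merging gives y ≡ 6734 (mod 14883), where 14883 = lcm(363, 451).
gcd(14883, 39083) = 121 and 121 | (33596 − 6734), so the pair is consistent; merging gives y ≡ 2730323 (mod 4807209), where 4807209 = lcm(14883, 39083).
The solution is unique modulo lcm(363, 451, 39083) = 4807209.

2730323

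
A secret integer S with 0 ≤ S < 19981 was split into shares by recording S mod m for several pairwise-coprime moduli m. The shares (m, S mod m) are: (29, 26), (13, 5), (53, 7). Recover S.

4724

The moduli are pairwise coprime; N = 29·13·53 = 19981.
N/29 = 689; 689 ≡ 22 (mod 29); 22·4 ≡ 1, so inverse 4.
N/13 = 1537; 1537 ≡ 3 (mod 13); 3·9 ≡ 1, so inverse 9.
N/53 = 377; 377 ≡ 6 (mod 53); 6·9 ≡ 1, so inverse 9.
S ≡ 26·689·4 + 5·1537·9 + 7·377·9 = 164572.
164572 mod 19981 = 4724.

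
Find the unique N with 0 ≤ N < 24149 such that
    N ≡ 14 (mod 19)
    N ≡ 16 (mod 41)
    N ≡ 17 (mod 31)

7519

The moduli are pairwise coprime; M = 19·41·31 = 24149.
M/19 = 1271; 1271 ≡ 17 (mod 19); 17·9 ≡ 1, so inverse 9.
M/41 = 589; 589 ≡ 15 (mod 41); 15·11 ≡ 1, so inverse 11.
M/31 = 779; 779 ≡ 4 (mod 31); 4·8 ≡ 1, so inverse 8.
N ≡ 14·1271·9 + 16·589·11 + 17·779·8 = 369754.
369754 mod 24149 = 7519.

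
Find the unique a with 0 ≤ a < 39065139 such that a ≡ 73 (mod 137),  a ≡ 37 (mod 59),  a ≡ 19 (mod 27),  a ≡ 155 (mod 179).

3062845

The moduli are pairwise coprime; N = 137·59·27·179 = 39065139.
N/137 = 285147; 285147 ≡ 50 (mod 137); 50·74 ≡ 1, so inverse 74.
N/59 = 662121; 662121 ≡ 23 (mod 59); 23·18 ≡ 1, so inverse 18.
N/27 = 1446857; 1446857 ≡ 8 (mod 27); 8·17 ≡ 1, so inverse 17.
N/179 = 218241; 218241 ≡ 40 (mod 179); 40·94 ≡ 1, so inverse 94.
a ≡ 73·285147·74 + 37·662121·18 + 19·1446857·17 + 155·218241·94 = 5628442861.
5628442861 mod 39065139 = 3062845.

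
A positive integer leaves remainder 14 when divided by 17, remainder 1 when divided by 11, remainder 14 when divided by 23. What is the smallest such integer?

2751

From N ≡ 14 (mod 17) write N = 14 + 17t. Substituting into N ≡ 1 (mod 11) gives 17t ≡ 9 (mod 11), and since 6⁻¹ ≡ 2 (mod 11), t ≡ 7. Hence N ≡ 14 + 17·7 = 133 (mod 187).
From N ≡ 133 (mod 187) write N = 133 + 187t. Substituting into N ≡ 14 (mod 23) gives 187t ≡ 19 (mod 23), and since 3⁻¹ ≡ 8 (mod 23), t ≡ 14. Hence N ≡ 133 + 187·14 = 2751 (mod 4301).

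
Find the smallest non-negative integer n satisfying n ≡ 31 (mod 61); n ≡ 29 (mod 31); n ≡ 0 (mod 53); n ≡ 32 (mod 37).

1219848

The moduli are pairwise coprime; M = 61·31·53·37 = 3708251.
M/61 = 60791; 60791 ≡ 35 (mod 61); 35·7 ≡ 1, so inverse 7.
M/31 = 119621; 119621 ≡ 23 (mod 31); 23·27 ≡ 1, so inverse 27.
M/53 = 69967; 69967 ≡ 7 (mod 53); 7·38 ≡ 1, so inverse 38.
M/37 = 100223; 100223 ≡ 27 (mod 37); 27·11 ≡ 1, so inverse 11.
n ≡ 31·60791·7 + 29·119621·27 + 0·69967·38 + 32·100223·11 = 142133386.
142133386 mod 3708251 = 1219848.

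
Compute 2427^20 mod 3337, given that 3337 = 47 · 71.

Mod 47: 2427 ≡ 30; 30^20 ≡ 32 (mod 47).
Mod 71: 2427 ≡ 13; 13^20 ≡ 45 (mod 71).
Combine by CRT: x ≡ 32 (mod 47), x ≡ 45 (mod 71) ⇒ x ≡ 1536 (mod 3337).

1536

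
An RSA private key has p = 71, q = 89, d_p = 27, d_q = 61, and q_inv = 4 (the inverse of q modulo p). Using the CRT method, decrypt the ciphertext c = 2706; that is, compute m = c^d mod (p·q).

2119

m₁ = c^(d_p) mod p: c ≡ 8 (mod 71), and 8^27 mod 71 = 60.
m₂ = c^(d_q) mod q: c ≡ 36 (mod 89), and 36^61 mod 89 = 72.
h = q_inv·(m₁ − m₂) mod p = 4·(60 − 72) mod 71 = 23.
m = m₂ + h·q = 72 + 23·89 = 2119.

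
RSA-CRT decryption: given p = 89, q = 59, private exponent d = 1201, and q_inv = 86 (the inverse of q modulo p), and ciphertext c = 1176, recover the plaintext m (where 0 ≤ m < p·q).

4390

d_p = d mod (p−1) = 1201 mod 88 = 57; d_q = d mod (q−1) = 41.
m₁ = c^(d_p) mod p: c ≡ 19 (mod 89), and 19^57 mod 89 = 29.
m₂ = c^(d_q) mod q: c ≡ 55 (mod 59), and 55^41 mod 59 = 24.
h = q_inv·(m₁ − m₂) mod p = 86·(29 − 24) mod 89 = 74.
m = m₂ + h·q = 24 + 74·59 = 4390.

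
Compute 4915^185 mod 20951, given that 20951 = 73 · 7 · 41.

Mod 73: 4915 ≡ 24; by Fermat, exponent reduces to 185 mod 72 = 41; 24^41 ≡ 3 (mod 73).
Mod 7: 4915 ≡ 1; by Fermat, exponent reduces to 185 mod 6 = 5; 1^5 ≡ 1 (mod 7).
Mod 41: 4915 ≡ 36; by Fermat, exponent reduces to 185 mod 40 = 25; 36^25 ≡ 32 (mod 41).
Combine by CRT: x ≡ 3 (mod 73), x ≡ 1 (mod 7), x ≡ 32 (mod 41) ⇒ x ≡ 13070 (mod 20951).

13070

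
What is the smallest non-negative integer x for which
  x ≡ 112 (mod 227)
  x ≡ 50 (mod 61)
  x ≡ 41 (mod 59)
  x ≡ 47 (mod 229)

71510106

The moduli are pairwise coprime; N = 227·61·59·229 = 187086817.
N/227 = 824171; 824171 ≡ 161 (mod 227); 161·141 ≡ 1, so inverse 141.
N/61 = 3066997; 3066997 ≡ 39 (mod 61); 39·36 ≡ 1, so inverse 36.
N/59 = 3170963; 3170963 ≡ 8 (mod 59); 8·37 ≡ 1, so inverse 37.
N/229 = 816973; 816973 ≡ 130 (mod 229); 130·37 ≡ 1, so inverse 37.
x ≡ 112·824171·141 + 50·3066997·36 + 41·3170963·37 + 47·816973·37 = 24766969950.
24766969950 mod 187086817 = 71510106.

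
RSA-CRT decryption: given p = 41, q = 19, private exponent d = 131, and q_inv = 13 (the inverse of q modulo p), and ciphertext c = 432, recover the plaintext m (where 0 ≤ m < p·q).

d_p = d mod (p−1) = 131 mod 40 = 11; d_q = d mod (q−1) = 5.
m₁ = c^(d_p) mod p: c ≡ 22 (mod 41), and 22^11 mod 41 = 7.
m₂ = c^(d_q) mod q: c ≡ 14 (mod 19), and 14^5 mod 19 = 10.
h = q_inv·(m₁ − m₂) mod p = 13·(7 − 10) mod 41 = 2.
m = m₂ + h·q = 10 + 2·19 = 48.

48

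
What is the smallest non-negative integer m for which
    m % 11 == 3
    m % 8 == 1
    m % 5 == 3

From m ≡ 3 (mod 11) write m = 3 + 11t. Substituting into m ≡ 1 (mod 8) gives 11t ≡ 6 (mod 8), and since 3⁻¹ ≡ 3 (mod 8), t ≡ 2. Hence m ≡ 3 + 11·2 = 25 (mod 88).
From m ≡ 25 (mod 88) write m = 25 + 88t. Substituting into m ≡ 3 (mod 5) gives 88t ≡ 3 (mod 5), and since 3⁻¹ ≡ 2 (mod 5), t ≡ 1. Hence m ≡ 25 + 88·1 = 113 (mod 440).

113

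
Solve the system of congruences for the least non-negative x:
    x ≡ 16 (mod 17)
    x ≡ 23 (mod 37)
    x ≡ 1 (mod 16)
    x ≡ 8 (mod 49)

197233

Combine the congruences pairwise.
From x ≡ 16 (mod 17) write x = 16 + 17t. Substituting into x ≡ 23 (mod 37) gives 17t ≡ 7 (mod 37), and since 17⁻¹ ≡ 24 (mod 37), t ≡ 20. Hence x ≡ 16 + 17·20 = 356 (mod 629).
From x ≡ 356 (mod 629) write x = 356 + 629t. Substituting into x ≡ 1 (mod 16) gives 629t ≡ 13 (mod 16), and since 5⁻¹ ≡ 13 (mod 16), t ≡ 9. Hence x ≡ 356 + 629·9 = 6017 (mod 10064).
From x ≡ 6017 (mod 10064) write x = 6017 + 10064t. Substituting into x ≡ 8 (mod 49) gives 10064t ≡ 18 (mod 49), and since 19⁻¹ ≡ 31 (mod 49), t ≡ 19. Hence x ≡ 6017 + 10064·19 = 197233 (mod 493136).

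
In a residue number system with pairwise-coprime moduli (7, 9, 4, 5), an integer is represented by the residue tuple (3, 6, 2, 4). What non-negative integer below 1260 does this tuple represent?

654

Combine the congruences pairwise.
From x ≡ 3 (mod 7) write x = 3 + 7t. Substituting into x ≡ 6 (mod 9) gives 7t ≡ 3 (mod 9), and since 7⁻¹ ≡ 4 (mod 9), t ≡ 3. Hence x ≡ 3 + 7·3 = 24 (mod 63).
From x ≡ 24 (mod 63) write x = 24 + 63t. Substituting into x ≡ 2 (mod 4) gives 63t ≡ 2 (mod 4), and since 3⁻¹ ≡ 3 (mod 4), t ≡ 2. Hence x ≡ 24 + 63·2 = 150 (mod 252).
From x ≡ 150 (mod 252) write x = 150 + 252t. Substituting into x ≡ 4 (mod 5) gives 252t ≡ 4 (mod 5), and since 2⁻¹ ≡ 3 (mod 5), t ≡ 2. Hence x ≡ 150 + 252·2 = 654 (mod 1260).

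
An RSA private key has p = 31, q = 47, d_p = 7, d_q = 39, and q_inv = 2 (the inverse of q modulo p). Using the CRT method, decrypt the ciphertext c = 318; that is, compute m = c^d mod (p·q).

1366

m₁ = c^(d_p) mod p: c ≡ 8 (mod 31), and 8^7 mod 31 = 2.
m₂ = c^(d_q) mod q: c ≡ 36 (mod 47), and 36^39 mod 47 = 3.
h = q_inv·(m₁ − m₂) mod p = 2·(2 − 3) mod 31 = 29.
m = m₂ + h·q = 3 + 29·47 = 1366.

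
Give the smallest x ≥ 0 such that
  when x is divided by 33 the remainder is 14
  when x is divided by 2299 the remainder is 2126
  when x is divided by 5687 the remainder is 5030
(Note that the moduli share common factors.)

278006

gcd(33, 2299) = 11 and 11 | (2126 − 14), so the pair is consistent; merging gives x ≡ 2126 (mod 6897), where 6897 = lcm(33, 2299).
gcd(6897, 5687) = 121 and 121 | (5030 − 2126), so the pair is consistent; merging gives x ≡ 278006 (mod 324159), where 324159 = lcm(6897, 5687).
The solution is unique modulo lcm(33, 2299, 5687) = 324159.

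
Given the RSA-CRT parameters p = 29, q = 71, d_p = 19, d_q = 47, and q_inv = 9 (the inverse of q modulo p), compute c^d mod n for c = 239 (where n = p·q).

1727

m₁ = c^(d_p) mod p: c ≡ 7 (mod 29), and 7^19 mod 29 = 16.
m₂ = c^(d_q) mod q: c ≡ 26 (mod 71), and 26^47 mod 71 = 23.
h = q_inv·(m₁ − m₂) mod p = 9·(16 − 23) mod 29 = 24.
m = m₂ + h·q = 23 + 24·71 = 1727.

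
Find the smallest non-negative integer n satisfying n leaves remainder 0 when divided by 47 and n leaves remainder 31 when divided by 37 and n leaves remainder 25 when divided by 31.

The moduli are pairwise coprime; M = 47·37·31 = 53909.
M/47 = 1147; 1147 ≡ 19 (mod 47); 19·5 ≡ 1, so inverse 5.
M/37 = 1457; 1457 ≡ 14 (mod 37); 14·8 ≡ 1, so inverse 8.
M/31 = 1739; 1739 ≡ 3 (mod 31); 3·21 ≡ 1, so inverse 21.
n ≡ 0·1147·5 + 31·1457·8 + 25·1739·21 = 1274311.
1274311 mod 53909 = 34404.

34404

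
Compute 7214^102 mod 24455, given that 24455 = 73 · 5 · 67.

Mod 73: 7214 ≡ 60; by Fermat, exponent reduces to 102 mod 72 = 30; 60^30 ≡ 70 (mod 73).
Mod 5: 7214 ≡ 4; by Fermat, exponent reduces to 102 mod 4 = 2; 4^2 ≡ 1 (mod 5).
Mod 67: 7214 ≡ 45; by Fermat, exponent reduces to 102 mod 66 = 36; 45^36 ≡ 62 (mod 67).
Combine by CRT: x ≡ 70 (mod 73), x ≡ 1 (mod 5), x ≡ 62 (mod 67) ⇒ x ≡ 16276 (mod 24455).

16276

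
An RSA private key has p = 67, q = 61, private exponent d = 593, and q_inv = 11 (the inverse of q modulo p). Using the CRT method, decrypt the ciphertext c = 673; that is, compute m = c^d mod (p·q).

112

d_p = d mod (p−1) = 593 mod 66 = 65; d_q = d mod (q−1) = 53.
m₁ = c^(d_p) mod p: c ≡ 3 (mod 67), and 3^65 mod 67 = 45.
m₂ = c^(d_q) mod q: c ≡ 2 (mod 61), and 2^53 mod 61 = 51.
h = q_inv·(m₁ − m₂) mod p = 11·(45 − 51) mod 67 = 1.
m = m₂ + h·q = 51 + 1·61 = 112.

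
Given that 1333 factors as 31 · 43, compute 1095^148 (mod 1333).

195

Mod 31: 1095 ≡ 10; by Fermat, exponent reduces to 148 mod 30 = 28; 10^28 ≡ 9 (mod 31).
Mod 43: 1095 ≡ 20; by Fermat, exponent reduces to 148 mod 42 = 22; 20^22 ≡ 23 (mod 43).
Combine by CRT: x ≡ 9 (mod 31), x ≡ 23 (mod 43) ⇒ x ≡ 195 (mod 1333).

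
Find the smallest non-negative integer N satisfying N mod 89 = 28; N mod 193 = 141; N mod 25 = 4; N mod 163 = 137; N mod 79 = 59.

2626163879

The moduli are pairwise coprime; M = 89·193·25·163·79 = 5529705725.
M/89 = 62131525; 62131525 ≡ 2 (mod 89); 2·45 ≡ 1, so inverse 45.
M/193 = 28651325; 28651325 ≡ 89 (mod 193); 89·180 ≡ 1, so inverse 180.
M/25 = 221188229; 221188229 ≡ 4 (mod 25); 4·19 ≡ 1, so inverse 19.
M/163 = 33924575; 33924575 ≡ 37 (mod 163); 37·141 ≡ 1, so inverse 141.
M/79 = 69996275; 69996275 ≡ 63 (mod 79); 63·74 ≡ 1, so inverse 74.
N ≡ 28·62131525·45 + 141·28651325·180 + 4·221188229·19 + 137·33924575·141 + 59·69996275·74 = 1783191407329.
1783191407329 mod 5529705725 = 2626163879.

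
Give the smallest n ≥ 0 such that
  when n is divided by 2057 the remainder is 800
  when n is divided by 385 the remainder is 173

gcd(2057, 385) = 11 and 11 | (173 − 800), so the pair is consistent; merging gives n ≡ 9028 (mod 71995), where 71995 = lcm(2057, 385).
The solution is unique modulo lcm(2057, 385) = 71995.

9028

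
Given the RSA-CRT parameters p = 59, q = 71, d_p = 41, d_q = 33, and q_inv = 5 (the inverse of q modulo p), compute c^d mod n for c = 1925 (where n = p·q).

2779

m₁ = c^(d_p) mod p: c ≡ 37 (mod 59), and 37^41 mod 59 = 6.
m₂ = c^(d_q) mod q: c ≡ 8 (mod 71), and 8^33 mod 71 = 10.
h = q_inv·(m₁ − m₂) mod p = 5·(6 − 10) mod 59 = 39.
m = m₂ + h·q = 10 + 39·71 = 2779.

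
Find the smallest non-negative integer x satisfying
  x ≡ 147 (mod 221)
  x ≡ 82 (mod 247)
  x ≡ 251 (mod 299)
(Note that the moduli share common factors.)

gcd(221, 247) = 13 and 13 | (82 − 147), so the pair is consistent; merging gives x ≡ 2799 (mod 4199), where 4199 = lcm(221, 247).
gcd(4199, 299) = 13 and 13 | (251 − 2799), so the pair is consistent; merging gives x ≡ 48988 (mod 96577), where 96577 = lcm(4199, 299).
The solution is unique modulo lcm(221, 247, 299) = 96577.

48988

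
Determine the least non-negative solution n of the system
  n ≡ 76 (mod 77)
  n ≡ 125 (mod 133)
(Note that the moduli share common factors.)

Combine the congruences pairwise.
gcd(77, 133) = 7 and 7 | (125 − 76), so the pair is consistent; merging gives n ≡ 923 (mod 1463), where 1463 = lcm(77, 133).
The solution is unique modulo lcm(77, 133) = 1463.

923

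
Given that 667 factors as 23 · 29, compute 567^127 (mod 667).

654

Mod 23: 567 ≡ 15; by Fermat, exponent reduces to 127 mod 22 = 17; 15^17 ≡ 10 (mod 23).
Mod 29: 567 ≡ 16; by Fermat, exponent reduces to 127 mod 28 = 15; 16^15 ≡ 16 (mod 29).
Combine by CRT: x ≡ 10 (mod 23), x ≡ 16 (mod 29) ⇒ x ≡ 654 (mod 667).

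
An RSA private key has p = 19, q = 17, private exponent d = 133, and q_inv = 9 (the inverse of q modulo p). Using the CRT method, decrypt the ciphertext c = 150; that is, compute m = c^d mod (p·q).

233

d_p = d mod (p−1) = 133 mod 18 = 7; d_q = d mod (q−1) = 5.
m₁ = c^(d_p) mod p: c ≡ 17 (mod 19), and 17^7 mod 19 = 5.
m₂ = c^(d_q) mod q: c ≡ 14 (mod 17), and 14^5 mod 17 = 12.
h = q_inv·(m₁ − m₂) mod p = 9·(5 − 12) mod 19 = 13.
m = m₂ + h·q = 12 + 13·17 = 233.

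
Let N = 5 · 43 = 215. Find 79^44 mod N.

Mod 5: 79 ≡ 4; since 4 | 44, by Fermat 4^44 ≡ 1 (mod 5).
Mod 43: 79 ≡ 36; by Fermat, exponent reduces to 44 mod 42 = 2; 36^2 ≡ 6 (mod 43).
Combine by CRT: x ≡ 1 (mod 5), x ≡ 6 (mod 43) ⇒ x ≡ 6 (mod 215).

6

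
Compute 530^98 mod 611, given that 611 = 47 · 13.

191

Mod 47: 530 ≡ 13; by Fermat, exponent reduces to 98 mod 46 = 6; 13^6 ≡ 3 (mod 47).
Mod 13: 530 ≡ 10; by Fermat, exponent reduces to 98 mod 12 = 2; 10^2 ≡ 9 (mod 13).
Combine by CRT: x ≡ 3 (mod 47), x ≡ 9 (mod 13) ⇒ x ≡ 191 (mod 611).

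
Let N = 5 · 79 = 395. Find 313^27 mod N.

Mod 5: 313 ≡ 3; by Fermat, exponent reduces to 27 mod 4 = 3; 3^3 ≡ 2 (mod 5).
Mod 79: 313 ≡ 76; 76^27 ≡ 10 (mod 79).
Combine by CRT: x ≡ 2 (mod 5), x ≡ 10 (mod 79) ⇒ x ≡ 247 (mod 395).

247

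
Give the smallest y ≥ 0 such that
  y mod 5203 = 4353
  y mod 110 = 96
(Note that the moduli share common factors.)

9556

gcd(5203, 110) = 11 and 11 | (96 − 4353), so the pair is consistent; merging gives y ≡ 9556 (mod 52030), where 52030 = lcm(5203, 110).
The solution is unique modulo lcm(5203, 110) = 52030.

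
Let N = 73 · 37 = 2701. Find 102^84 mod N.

211

Mod 73: 102 ≡ 29; by Fermat, exponent reduces to 84 mod 72 = 12; 29^12 ≡ 65 (mod 73).
Mod 37: 102 ≡ 28; by Fermat, exponent reduces to 84 mod 36 = 12; 28^12 ≡ 26 (mod 37).
Combine by CRT: x ≡ 65 (mod 73), x ≡ 26 (mod 37) ⇒ x ≡ 211 (mod 2701).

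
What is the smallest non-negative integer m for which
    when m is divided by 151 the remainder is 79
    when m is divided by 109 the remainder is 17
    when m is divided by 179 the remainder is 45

948208

The moduli are pairwise coprime; N = 151·109·179 = 2946161.
N/151 = 19511; 19511 ≡ 32 (mod 151); 32·118 ≡ 1, so inverse 118.
N/109 = 27029; 27029 ≡ 106 (mod 109); 106·36 ≡ 1, so inverse 36.
N/179 = 16459; 16459 ≡ 170 (mod 179); 170·159 ≡ 1, so inverse 159.
m ≡ 79·19511·118 + 17·27029·36 + 45·16459·159 = 316187435.
316187435 mod 2946161 = 948208.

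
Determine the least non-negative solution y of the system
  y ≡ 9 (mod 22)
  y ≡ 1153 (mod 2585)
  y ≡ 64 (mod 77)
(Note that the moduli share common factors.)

32173

gcd(22, 2585) = 11 and 11 | (1153 − 9), so the pair is consistent; merging gives y ≡ 1153 (mod 5170), where 5170 = lcm(22, 2585).
gcd(5170, 77) = 11 and 11 | (64 − 1153), so the pair is consistent; merging gives y ≡ 32173 (mod 36190), where 36190 = lcm(5170, 77).
The solution is unique modulo lcm(22, 2585, 77) = 36190.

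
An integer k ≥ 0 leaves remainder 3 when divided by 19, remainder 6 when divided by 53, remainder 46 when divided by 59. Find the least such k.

The moduli are pairwise coprime; N = 19·53·59 = 59413.
N/19 = 3127; 3127 ≡ 11 (mod 19); 11·7 ≡ 1, so inverse 7.
N/53 = 1121; 1121 ≡ 8 (mod 53); 8·20 ≡ 1, so inverse 20.
N/59 = 1007; 1007 ≡ 4 (mod 59); 4·15 ≡ 1, so inverse 15.
k ≡ 3·3127·7 + 6·1121·20 + 46·1007·15 = 895017.
895017 mod 59413 = 3822.

3822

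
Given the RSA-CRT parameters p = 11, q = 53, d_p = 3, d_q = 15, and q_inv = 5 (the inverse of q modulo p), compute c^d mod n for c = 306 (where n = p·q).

m₁ = c^(d_p) mod p: c ≡ 9 (mod 11), and 9^3 mod 11 = 3.
m₂ = c^(d_q) mod q: c ≡ 41 (mod 53), and 41^15 mod 53 = 27.
h = q_inv·(m₁ − m₂) mod p = 5·(3 − 27) mod 11 = 1.
m = m₂ + h·q = 27 + 1·53 = 80.

80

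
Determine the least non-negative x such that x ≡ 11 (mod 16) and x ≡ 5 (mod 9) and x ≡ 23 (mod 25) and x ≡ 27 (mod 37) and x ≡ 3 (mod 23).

2153723

The moduli are pairwise coprime; N = 16·9·25·37·23 = 3063600.
N/16 = 191475; 191475 ≡ 3 (mod 16); 3·11 ≡ 1, so inverse 11.
N/9 = 340400; 340400 ≡ 2 (mod 9); 2·5 ≡ 1, so inverse 5.
N/25 = 122544; 122544 ≡ 19 (mod 25); 19·4 ≡ 1, so inverse 4.
N/37 = 82800; 82800 ≡ 31 (mod 37); 31·6 ≡ 1, so inverse 6.
N/23 = 133200; 133200 ≡ 7 (mod 23); 7·10 ≡ 1, so inverse 10.
x ≡ 11·191475·11 + 5·340400·5 + 23·122544·4 + 27·82800·6 + 3·133200·10 = 60362123.
60362123 mod 3063600 = 2153723.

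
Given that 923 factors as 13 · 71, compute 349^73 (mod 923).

Mod 13: 349 ≡ 11; by Fermat, exponent reduces to 73 mod 12 = 1; 11^1 ≡ 11 (mod 13).
Mod 71: 349 ≡ 65; by Fermat, exponent reduces to 73 mod 70 = 3; 65^3 ≡ 68 (mod 71).
Combine by CRT: x ≡ 11 (mod 13), x ≡ 68 (mod 71) ⇒ x ≡ 778 (mod 923).

778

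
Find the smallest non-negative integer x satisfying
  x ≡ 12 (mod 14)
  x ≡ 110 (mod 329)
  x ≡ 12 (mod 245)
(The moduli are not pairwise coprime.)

9322

gcd(14, 329) = 7 and 7 | (110 − 12), so the pair is consistent; merging gives x ≡ 110 (mod 658), where 658 = lcm(14, 329).
gcd(658, 245) = 7 and 7 | (12 − 110), so the pair is consistent; merging gives x ≡ 9322 (mod 23030), where 23030 = lcm(658, 245).
The solution is unique modulo lcm(14, 329, 245) = 23030.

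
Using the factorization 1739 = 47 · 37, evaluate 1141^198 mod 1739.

Mod 47: 1141 ≡ 13; by Fermat, exponent reduces to 198 mod 46 = 14; 13^14 ≡ 17 (mod 47).
Mod 37: 1141 ≡ 31; by Fermat, exponent reduces to 198 mod 36 = 18; 31^18 ≡ 36 (mod 37).
Combine by CRT: x ≡ 17 (mod 47), x ≡ 36 (mod 37) ⇒ x ≡ 628 (mod 1739).

628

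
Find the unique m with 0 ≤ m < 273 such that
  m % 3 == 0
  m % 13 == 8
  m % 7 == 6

From m ≡ 0 (mod 3) write m = 0 + 3t. Substituting into m ≡ 8 (mod 13) gives 3t ≡ 8 (mod 13), and since 3⁻¹ ≡ 9 (mod 13), t ≡ 7. Hence m ≡ 0 + 3·7 = 21 (mod 39).
From m ≡ 21 (mod 39) write m = 21 + 39t. Substituting into m ≡ 6 (mod 7) gives 39t ≡ 6 (mod 7), and since 4⁻¹ ≡ 2 (mod 7), t ≡ 5. Hence m ≡ 21 + 39·5 = 216 (mod 273).

216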